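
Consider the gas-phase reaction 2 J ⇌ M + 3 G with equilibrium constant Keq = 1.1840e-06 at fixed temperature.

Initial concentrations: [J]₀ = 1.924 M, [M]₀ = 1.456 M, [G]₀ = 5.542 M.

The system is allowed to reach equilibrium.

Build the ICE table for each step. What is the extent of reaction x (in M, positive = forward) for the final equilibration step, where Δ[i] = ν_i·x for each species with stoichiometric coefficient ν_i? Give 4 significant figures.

x = -1.456 M

Q₀ = 66.95 vs Keq = 1.1840e-06 ⇒ Q>K, reverse
Step 1:
                   J          M          G
  I            1.924      1.456      5.542
  C            2.912     -1.456     -4.368
  E            4.836 1.7110e-05      1.174
  solve Keq expr → x = -1.456; check Q = 1.1840e-06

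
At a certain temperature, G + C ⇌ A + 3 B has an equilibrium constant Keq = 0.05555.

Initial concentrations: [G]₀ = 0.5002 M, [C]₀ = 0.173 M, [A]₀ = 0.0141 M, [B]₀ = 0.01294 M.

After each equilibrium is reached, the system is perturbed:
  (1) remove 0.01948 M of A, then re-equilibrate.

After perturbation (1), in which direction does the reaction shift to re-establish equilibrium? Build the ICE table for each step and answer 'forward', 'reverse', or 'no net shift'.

Direction: forward

Q₀ = 3.5305e-07 vs Keq = 0.05555 ⇒ Q<K, forward
Step 1:
                    G           C           A           B
  I            0.5002       0.173      0.0141     0.01294
  C           -0.0861     -0.0861      0.0861      0.2583
  E            0.4141      0.0869      0.1002      0.2712
  solve Keq expr → x = 0.0861; check Q = 0.05555
Then remove 0.01948 M of A.
Step 2:
                    G           C           A           B
  I            0.4141      0.0869     0.08072      0.2712
  C         -0.003675   -0.003675    0.003675     0.01103
  E            0.4104     0.08323     0.08439      0.2823
  solve Keq expr → x = 0.003675; check Q = 0.05555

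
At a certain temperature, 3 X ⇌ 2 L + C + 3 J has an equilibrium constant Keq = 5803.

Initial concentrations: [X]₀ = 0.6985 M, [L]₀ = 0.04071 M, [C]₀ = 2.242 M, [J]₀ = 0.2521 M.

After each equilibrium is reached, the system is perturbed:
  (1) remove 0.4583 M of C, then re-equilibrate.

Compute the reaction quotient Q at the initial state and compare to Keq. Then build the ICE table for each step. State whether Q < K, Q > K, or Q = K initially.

Q₀ = 1.7469e-04 vs Keq = 5803 ⇒ Q<K, forward
Step 1:
                  X         L         C         J
  init       0.6985   0.04071     2.242    0.2521
  Δ         -0.6567    0.4378    0.2189    0.6567
  eq        0.04177    0.4785     2.461    0.9088
  solve Keq expr → x = 0.2189; check Q = 5803
Then remove 0.4583 M of C.
Step 2:
                  X         L         C         J
  init      0.04177    0.4785     2.003    0.9088
  Δ       -0.002564   0.00171 8.5483e-04  0.002564
  eq        0.03921    0.4802     2.003    0.9114
  solve Keq expr → x = 8.5483e-04; check Q = 5803

Q₀ = 1.7469e-04; Q < K (proceeds forward)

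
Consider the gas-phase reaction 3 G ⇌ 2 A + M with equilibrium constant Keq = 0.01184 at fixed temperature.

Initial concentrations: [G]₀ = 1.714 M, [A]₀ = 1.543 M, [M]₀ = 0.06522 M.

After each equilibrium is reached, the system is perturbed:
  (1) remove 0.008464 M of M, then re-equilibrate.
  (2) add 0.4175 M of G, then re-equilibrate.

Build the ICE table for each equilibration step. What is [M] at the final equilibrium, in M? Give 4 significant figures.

[M]_eq = 0.05032 M

Q₀ = 0.03084 vs Keq = 0.01184 ⇒ Q>K, reverse
Step 1:
                   G          A          M
  Initial      1.714      1.543    0.06522
  Change      0.0987    -0.0658    -0.0329
  Equil        1.813      1.477    0.03232
  solve Keq expr → x = -0.0329; check Q = 0.01184
Then remove 0.008464 M of M.
Step 2:
                   G          A          M
  Initial      1.813      1.477    0.02385
  Change    -0.02044    0.01363   0.006814
  Equil        1.792      1.491    0.03067
  solve Keq expr → x = 0.006814; check Q = 0.01184
Then add 0.4175 M of G.
Step 3:
                   G          A          M
  Initial       2.21      1.491    0.03067
  Change    -0.05894    0.03929    0.01965
  Equil        2.151       1.53    0.05032
  solve Keq expr → x = 0.01965; check Q = 0.01184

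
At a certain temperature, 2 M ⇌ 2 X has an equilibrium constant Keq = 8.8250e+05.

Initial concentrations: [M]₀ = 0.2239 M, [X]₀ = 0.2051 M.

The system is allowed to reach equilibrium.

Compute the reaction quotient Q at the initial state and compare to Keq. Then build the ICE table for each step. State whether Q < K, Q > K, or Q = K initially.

Q₀ = 0.8391; Q < K (proceeds forward)

Q₀ = 0.8391 vs Keq = 8.8250e+05 ⇒ Q<K, forward
Step 1:
                  M         X
  init       0.2239    0.2051
  Δ         -0.2234    0.2234
  eq      4.5618e-04    0.4285
  solve Keq expr → x = 0.1117; check Q = 8.8250e+05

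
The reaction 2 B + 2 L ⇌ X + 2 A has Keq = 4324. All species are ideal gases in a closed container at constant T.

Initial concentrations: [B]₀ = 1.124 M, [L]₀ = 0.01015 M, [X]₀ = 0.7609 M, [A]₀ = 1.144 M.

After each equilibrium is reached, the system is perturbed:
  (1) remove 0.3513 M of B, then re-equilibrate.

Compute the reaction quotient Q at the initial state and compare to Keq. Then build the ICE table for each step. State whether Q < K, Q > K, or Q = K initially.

Q₀ = 7651; Q > K (proceeds reverse)

Q₀ = 7651 vs Keq = 4324 ⇒ Q>K, reverse
Step 1:
                    B           L           X           A
  I             1.124     0.01015      0.7609       1.144
  C           0.00326     0.00326    -0.00163    -0.00326
  E             1.127     0.01341      0.7593       1.141
  solve Keq expr → x = -0.00163; check Q = 4324
Then remove 0.3513 M of B.
Step 2:
                    B           L           X           A
  I             0.776     0.01341      0.7593       1.141
  C          0.005792    0.005792   -0.002896   -0.005792
  E            0.7818      0.0192      0.7564       1.135
  solve Keq expr → x = -0.002896; check Q = 4324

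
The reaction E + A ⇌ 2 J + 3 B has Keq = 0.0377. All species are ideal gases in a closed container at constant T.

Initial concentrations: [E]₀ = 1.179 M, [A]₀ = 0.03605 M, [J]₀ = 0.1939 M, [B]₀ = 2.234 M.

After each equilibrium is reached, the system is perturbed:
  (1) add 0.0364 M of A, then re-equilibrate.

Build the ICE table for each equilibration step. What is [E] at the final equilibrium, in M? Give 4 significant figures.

[E]_eq = 1.261 M

Q₀ = 9.862 vs Keq = 0.0377 ⇒ Q>K, reverse
Step 1:
                    E           A           J           B
  Initial       1.179     0.03605      0.1939       2.234
  Change      0.08345     0.08345     -0.1669     -0.2504
  Equil         1.262      0.1195     0.02699       1.984
  solve Keq expr → x = -0.08345; check Q = 0.0377
Then add 0.0364 M of A.
Step 2:
                    E           A           J           B
  Initial       1.262      0.1559     0.02699       1.984
  Change     -0.00176    -0.00176     0.00352    0.005281
  Equil         1.261      0.1541     0.03051       1.989
  solve Keq expr → x = 0.00176; check Q = 0.0377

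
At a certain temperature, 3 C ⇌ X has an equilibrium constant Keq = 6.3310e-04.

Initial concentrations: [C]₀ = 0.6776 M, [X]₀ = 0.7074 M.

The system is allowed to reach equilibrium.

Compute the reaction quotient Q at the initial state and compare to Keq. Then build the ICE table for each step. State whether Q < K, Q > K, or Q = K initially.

Q₀ = 2.274 vs Keq = 6.3310e-04 ⇒ Q>K, reverse
Step 1:
                    C           X
  init         0.6776      0.7074
  Δ             2.082     -0.6941
  eq             2.76     0.01331
  solve Keq expr → x = -0.6941; check Q = 6.3310e-04

Q₀ = 2.274; Q > K (proceeds reverse)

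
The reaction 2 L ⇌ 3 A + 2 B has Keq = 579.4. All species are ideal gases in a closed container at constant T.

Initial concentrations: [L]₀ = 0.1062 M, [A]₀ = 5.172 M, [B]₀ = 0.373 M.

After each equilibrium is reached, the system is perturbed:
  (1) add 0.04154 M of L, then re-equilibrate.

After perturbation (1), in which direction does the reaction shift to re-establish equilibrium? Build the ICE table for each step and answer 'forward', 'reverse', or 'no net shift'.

Q₀ = 1707 vs Keq = 579.4 ⇒ Q>K, reverse
Step 1:
                    L           A           B
  init         0.1062       5.172       0.373
  Δ           0.04884    -0.07327    -0.04884
  eq            0.155       5.099      0.3242
  solve Keq expr → x = -0.02442; check Q = 579.4
Then add 0.04154 M of L.
Step 2:
                    L           A           B
  init         0.1966       5.099      0.3242
  Δ          -0.02676     0.04013     0.02676
  eq           0.1698       5.139      0.3509
  solve Keq expr → x = 0.01338; check Q = 579.4

Direction: forward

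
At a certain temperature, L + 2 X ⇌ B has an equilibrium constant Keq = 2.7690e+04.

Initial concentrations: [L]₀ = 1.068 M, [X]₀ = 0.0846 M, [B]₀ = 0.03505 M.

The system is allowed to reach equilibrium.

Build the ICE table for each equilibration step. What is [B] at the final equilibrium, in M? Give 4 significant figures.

Q₀ = 4.585 vs Keq = 2.7690e+04 ⇒ Q<K, forward
Step 1:
                    L           X           B
  Initial       1.068      0.0846     0.03505
  Change     -0.04148    -0.08296     0.04148
  Equil         1.027    0.001641     0.07653
  solve Keq expr → x = 0.04148; check Q = 2.7690e+04

[B]_eq = 0.07653 M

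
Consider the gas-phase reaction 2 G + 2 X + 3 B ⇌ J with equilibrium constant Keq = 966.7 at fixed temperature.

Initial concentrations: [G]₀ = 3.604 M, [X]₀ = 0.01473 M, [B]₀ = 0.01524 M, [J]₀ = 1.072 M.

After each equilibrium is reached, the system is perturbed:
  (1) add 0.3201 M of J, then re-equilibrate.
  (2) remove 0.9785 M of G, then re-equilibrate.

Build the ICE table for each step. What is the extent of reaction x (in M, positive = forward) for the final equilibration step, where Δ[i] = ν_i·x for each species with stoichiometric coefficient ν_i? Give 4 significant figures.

x = -0.007835 M

Q₀ = 1.0746e+08 vs Keq = 966.7 ⇒ Q>K, reverse
Step 1:
                    G           X           B           J
  init          3.604     0.01473     0.01524       1.072
  Δ            0.1058      0.1058      0.1588    -0.05292
  eq             3.71      0.1206       0.174       1.019
  solve Keq expr → x = -0.05292; check Q = 966.7
Then add 0.3201 M of J.
Step 2:
                    G           X           B           J
  init           3.71      0.1206       0.174       1.339
  Δ          0.006467    0.006467    0.009701   -0.003234
  eq            3.716       0.127      0.1837       1.336
  solve Keq expr → x = -0.003234; check Q = 966.7
Then remove 0.9785 M of G.
Step 3:
                    G           X           B           J
  init          2.738       0.127      0.1837       1.336
  Δ           0.01567     0.01567     0.02351   -0.007835
  eq            2.753      0.1427      0.2072       1.328
  solve Keq expr → x = -0.007835; check Q = 966.7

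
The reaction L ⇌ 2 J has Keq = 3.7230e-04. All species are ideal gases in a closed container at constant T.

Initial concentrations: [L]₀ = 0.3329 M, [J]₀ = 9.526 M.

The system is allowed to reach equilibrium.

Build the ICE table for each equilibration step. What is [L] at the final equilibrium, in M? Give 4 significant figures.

[L]_eq = 5.074 M

Q₀ = 272.6 vs Keq = 3.7230e-04 ⇒ Q>K, reverse
Step 1:
                  L         J
  Initial    0.3329     9.526
  Change      4.741    -9.483
  Equil       5.074   0.04346
  solve Keq expr → x = -4.741; check Q = 3.7230e-04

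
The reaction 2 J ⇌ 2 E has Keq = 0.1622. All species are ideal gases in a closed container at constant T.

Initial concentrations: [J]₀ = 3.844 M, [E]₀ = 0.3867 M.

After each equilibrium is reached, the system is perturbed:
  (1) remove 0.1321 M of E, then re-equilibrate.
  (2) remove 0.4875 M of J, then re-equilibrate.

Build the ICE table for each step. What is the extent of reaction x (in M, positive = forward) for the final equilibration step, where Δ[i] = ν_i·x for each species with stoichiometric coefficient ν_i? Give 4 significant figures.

Q₀ = 0.01012 vs Keq = 0.1622 ⇒ Q<K, forward
Step 1:
                   J          E
  init         3.844     0.3867
  Δ           -0.828      0.828
  eq           3.016      1.215
  solve Keq expr → x = 0.414; check Q = 0.1622
Then remove 0.1321 M of E.
Step 2:
                   J          E
  init         3.016      1.083
  Δ         -0.09417    0.09417
  eq           2.922      1.177
  solve Keq expr → x = 0.04709; check Q = 0.1622
Then remove 0.4875 M of J.
Step 3:
                   J          E
  init         2.434      1.177
  Δ             0.14      -0.14
  eq           2.574      1.037
  solve Keq expr → x = -0.06998; check Q = 0.1622

x = -0.06998 M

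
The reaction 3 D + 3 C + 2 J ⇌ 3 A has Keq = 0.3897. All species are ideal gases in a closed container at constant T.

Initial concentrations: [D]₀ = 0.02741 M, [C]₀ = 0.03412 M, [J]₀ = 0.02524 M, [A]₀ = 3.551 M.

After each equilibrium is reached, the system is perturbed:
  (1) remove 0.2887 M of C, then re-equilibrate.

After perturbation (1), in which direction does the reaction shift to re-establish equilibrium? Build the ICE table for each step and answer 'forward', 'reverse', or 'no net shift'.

Direction: reverse

Q₀ = 8.5925e+13 vs Keq = 0.3897 ⇒ Q>K, reverse
Step 1:
                   D          C          J          A
  Initial    0.02741    0.03412    0.02524      3.551
  Change       1.575      1.575       1.05     -1.575
  Equil        1.602      1.609      1.075      1.976
  solve Keq expr → x = -0.5249; check Q = 0.3897
Then remove 0.2887 M of C.
Step 2:
                   D          C          J          A
  Initial      1.602       1.32      1.075      1.976
  Change     0.08746    0.08746     0.0583   -0.08746
  Equil         1.69      1.408      1.133      1.889
  solve Keq expr → x = -0.02915; check Q = 0.3897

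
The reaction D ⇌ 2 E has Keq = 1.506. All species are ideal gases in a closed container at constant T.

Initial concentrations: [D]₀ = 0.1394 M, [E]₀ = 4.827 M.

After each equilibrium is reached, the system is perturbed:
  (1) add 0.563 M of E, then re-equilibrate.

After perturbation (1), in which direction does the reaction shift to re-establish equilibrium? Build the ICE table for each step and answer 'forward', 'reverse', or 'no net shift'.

Direction: reverse

Q₀ = 167.1 vs Keq = 1.506 ⇒ Q>K, reverse
Step 1:
                   D          E
  init        0.1394      4.827
  Δ            1.603     -3.207
  eq           1.743       1.62
  solve Keq expr → x = -1.603; check Q = 1.506
Then add 0.563 M of E.
Step 2:
                   D          E
  init         1.743      2.183
  Δ           0.2298    -0.4595
  eq           1.973      1.724
  solve Keq expr → x = -0.2298; check Q = 1.506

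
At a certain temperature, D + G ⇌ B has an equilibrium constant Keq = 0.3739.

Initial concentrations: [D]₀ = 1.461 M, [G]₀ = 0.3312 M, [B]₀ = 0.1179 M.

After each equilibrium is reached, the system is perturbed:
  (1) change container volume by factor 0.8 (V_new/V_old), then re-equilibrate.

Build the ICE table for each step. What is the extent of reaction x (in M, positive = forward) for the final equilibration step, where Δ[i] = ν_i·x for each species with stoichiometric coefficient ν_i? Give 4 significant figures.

x = 0.0272 M

Q₀ = 0.2437 vs Keq = 0.3739 ⇒ Q<K, forward
Step 1:
                   D          G          B
  init         1.461     0.3312     0.1179
  Δ         -0.03806   -0.03806    0.03806
  eq           1.423     0.2931      0.156
  solve Keq expr → x = 0.03806; check Q = 0.3739
Then change container volume by factor 0.8 (V_new/V_old).
Step 2:
                   D          G          B
  init         1.779     0.3664      0.195
  Δ          -0.0272    -0.0272     0.0272
  eq           1.751     0.3392     0.2222
  solve Keq expr → x = 0.0272; check Q = 0.3739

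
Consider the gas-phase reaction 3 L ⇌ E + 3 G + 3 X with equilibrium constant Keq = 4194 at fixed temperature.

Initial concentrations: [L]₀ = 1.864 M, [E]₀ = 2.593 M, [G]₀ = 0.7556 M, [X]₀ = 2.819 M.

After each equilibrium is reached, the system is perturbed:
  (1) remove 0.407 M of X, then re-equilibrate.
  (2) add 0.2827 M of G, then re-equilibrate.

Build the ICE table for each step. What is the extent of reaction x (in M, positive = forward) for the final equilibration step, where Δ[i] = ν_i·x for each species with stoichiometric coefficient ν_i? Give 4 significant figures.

x = -0.01978 M

Q₀ = 3.869 vs Keq = 4194 ⇒ Q<K, forward
Step 1:
                    L           E           G           X
  Initial       1.864       2.593      0.7556       2.819
  Change       -1.175      0.3918       1.175       1.175
  Equil        0.6886       2.985       1.931       3.994
  solve Keq expr → x = 0.3918; check Q = 4194
Then remove 0.407 M of X.
Step 2:
                    L           E           G           X
  Initial      0.6886       2.985       1.931       3.587
  Change     -0.04614     0.01538     0.04614     0.04614
  Equil        0.6425           3       1.977       3.634
  solve Keq expr → x = 0.01538; check Q = 4194
Then add 0.2827 M of G.
Step 3:
                    L           E           G           X
  Initial      0.6425           3        2.26       3.634
  Change      0.05935    -0.01978    -0.05935    -0.05935
  Equil        0.7018        2.98         2.2       3.574
  solve Keq expr → x = -0.01978; check Q = 4194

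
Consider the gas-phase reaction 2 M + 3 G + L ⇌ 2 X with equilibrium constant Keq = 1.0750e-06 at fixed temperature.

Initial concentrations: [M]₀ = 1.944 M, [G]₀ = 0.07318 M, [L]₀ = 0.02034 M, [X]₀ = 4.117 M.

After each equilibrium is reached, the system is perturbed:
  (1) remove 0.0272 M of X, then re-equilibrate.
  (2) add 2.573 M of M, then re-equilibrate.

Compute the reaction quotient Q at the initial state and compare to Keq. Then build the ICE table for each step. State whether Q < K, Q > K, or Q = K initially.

Q₀ = 5.6265e+05; Q > K (proceeds reverse)

Q₀ = 5.6265e+05 vs Keq = 1.0750e-06 ⇒ Q>K, reverse
Step 1:
                    M           G           L           X
  init          1.944     0.07318     0.02034       4.117
  Δ             3.987       5.981       1.994      -3.987
  eq            5.931       6.054       2.014        0.13
  solve Keq expr → x = -1.994; check Q = 1.0750e-06
Then remove 0.0272 M of X.
Step 2:
                    M           G           L           X
  init          5.931       6.054       2.014      0.1028
  Δ          -0.02505    -0.03757    -0.01252     0.02505
  eq            5.906       6.016       2.001      0.1278
  solve Keq expr → x = 0.01252; check Q = 1.0750e-06
Then add 2.573 M of M.
Step 3:
                    M           G           L           X
  init          8.479       6.016       2.001      0.1278
  Δ          -0.05008    -0.07512    -0.02504     0.05008
  eq            8.429       5.941       1.976      0.1779
  solve Keq expr → x = 0.02504; check Q = 1.0750e-06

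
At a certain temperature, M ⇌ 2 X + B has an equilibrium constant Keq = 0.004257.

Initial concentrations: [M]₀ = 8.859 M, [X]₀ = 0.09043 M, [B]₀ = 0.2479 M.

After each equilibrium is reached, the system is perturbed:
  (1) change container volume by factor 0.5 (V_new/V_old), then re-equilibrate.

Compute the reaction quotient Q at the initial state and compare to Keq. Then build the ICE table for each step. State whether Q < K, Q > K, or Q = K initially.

Q₀ = 2.2883e-04 vs Keq = 0.004257 ⇒ Q<K, forward
Step 1:
                   M          X          B
  Initial      8.859    0.09043     0.2479
  Change     -0.1149     0.2299     0.1149
  Equil        8.744     0.3203     0.3628
  solve Keq expr → x = 0.1149; check Q = 0.004257
Then change container volume by factor 0.5 (V_new/V_old).
Step 2:
                   M          X          B
  Initial      17.49     0.6406     0.7257
  Change      0.1411    -0.2823    -0.1411
  Equil        17.63     0.3583     0.5845
  solve Keq expr → x = -0.1411; check Q = 0.004257

Q₀ = 2.2883e-04; Q < K (proceeds forward)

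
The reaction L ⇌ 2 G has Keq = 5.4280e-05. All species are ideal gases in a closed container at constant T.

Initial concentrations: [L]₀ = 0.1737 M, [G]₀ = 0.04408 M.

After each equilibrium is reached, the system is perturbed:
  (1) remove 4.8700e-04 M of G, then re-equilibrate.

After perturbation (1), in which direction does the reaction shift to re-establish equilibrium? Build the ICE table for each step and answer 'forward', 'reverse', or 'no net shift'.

Q₀ = 0.01119 vs Keq = 5.4280e-05 ⇒ Q>K, reverse
Step 1:
                  L         G
  init       0.1737   0.04408
  Δ         0.02042  -0.04083
  eq         0.1941  0.003246
  solve Keq expr → x = -0.02042; check Q = 5.4280e-05
Then remove 4.8700e-04 M of G.
Step 2:
                  L         G
  init       0.1941  0.002759
  Δ       -2.4249e-04 4.8497e-04
  eq         0.1939  0.003244
  solve Keq expr → x = 2.4249e-04; check Q = 5.4280e-05

Direction: forward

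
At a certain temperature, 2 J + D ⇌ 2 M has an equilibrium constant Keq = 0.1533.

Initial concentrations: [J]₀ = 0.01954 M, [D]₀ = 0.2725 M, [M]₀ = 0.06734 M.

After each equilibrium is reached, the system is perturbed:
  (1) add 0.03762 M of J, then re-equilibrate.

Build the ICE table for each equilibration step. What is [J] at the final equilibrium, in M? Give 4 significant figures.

[J]_eq = 0.1027 M

Q₀ = 43.58 vs Keq = 0.1533 ⇒ Q>K, reverse
Step 1:
                    J           D           M
  Initial     0.01954      0.2725     0.06734
  Change      0.05203     0.02601    -0.05203
  Equil       0.07157      0.2985     0.01531
  solve Keq expr → x = -0.02601; check Q = 0.1533
Then add 0.03762 M of J.
Step 2:
                    J           D           M
  Initial      0.1092      0.2985     0.01531
  Change     -0.00653   -0.003265     0.00653
  Equil        0.1027      0.2952     0.02184
  solve Keq expr → x = 0.003265; check Q = 0.1533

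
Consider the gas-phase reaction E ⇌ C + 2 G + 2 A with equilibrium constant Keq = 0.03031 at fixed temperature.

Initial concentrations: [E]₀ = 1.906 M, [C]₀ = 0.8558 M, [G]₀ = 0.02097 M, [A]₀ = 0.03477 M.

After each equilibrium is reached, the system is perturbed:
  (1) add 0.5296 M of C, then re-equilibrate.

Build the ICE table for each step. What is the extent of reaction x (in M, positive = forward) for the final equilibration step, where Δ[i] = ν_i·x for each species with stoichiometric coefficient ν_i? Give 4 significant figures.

x = -0.02089 M

Q₀ = 2.3870e-07 vs Keq = 0.03031 ⇒ Q<K, forward
Step 1:
                   E          C          G          A
  init         1.906     0.8558    0.02097    0.03477
  Δ          -0.2196     0.2196     0.4391     0.4391
  eq           1.686      1.075     0.4601     0.4739
  solve Keq expr → x = 0.2196; check Q = 0.03031
Then add 0.5296 M of C.
Step 2:
                   E          C          G          A
  init         1.686      1.605     0.4601     0.4739
  Δ          0.02089   -0.02089   -0.04178   -0.04178
  eq           1.707      1.584     0.4183     0.4321
  solve Keq expr → x = -0.02089; check Q = 0.03031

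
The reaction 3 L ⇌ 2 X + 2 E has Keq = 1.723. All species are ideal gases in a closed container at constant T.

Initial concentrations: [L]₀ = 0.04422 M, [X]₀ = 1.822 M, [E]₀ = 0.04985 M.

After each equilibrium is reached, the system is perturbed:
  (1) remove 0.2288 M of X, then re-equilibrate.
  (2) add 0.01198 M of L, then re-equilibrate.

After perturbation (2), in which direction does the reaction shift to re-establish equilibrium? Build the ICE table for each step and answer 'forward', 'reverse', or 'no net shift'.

Direction: forward

Q₀ = 95.4 vs Keq = 1.723 ⇒ Q>K, reverse
Step 1:
                   L          X          E
  Initial    0.04422      1.822    0.04985
  Change     0.04533   -0.03022   -0.03022
  Equil      0.08955      1.792    0.01963
  solve Keq expr → x = -0.01511; check Q = 1.723
Then remove 0.2288 M of X.
Step 2:
                   L          X          E
  Initial    0.08955      1.563    0.01963
  Change   -0.002737   0.001825   0.001825
  Equil      0.08681      1.565    0.02146
  solve Keq expr → x = 9.1239e-04; check Q = 1.723
Then add 0.01198 M of L.
Step 3:
                   L          X          E
  Initial    0.09879      1.565    0.02146
  Change   -0.004298   0.002865   0.002865
  Equil      0.09449      1.568    0.02432
  solve Keq expr → x = 0.001433; check Q = 1.723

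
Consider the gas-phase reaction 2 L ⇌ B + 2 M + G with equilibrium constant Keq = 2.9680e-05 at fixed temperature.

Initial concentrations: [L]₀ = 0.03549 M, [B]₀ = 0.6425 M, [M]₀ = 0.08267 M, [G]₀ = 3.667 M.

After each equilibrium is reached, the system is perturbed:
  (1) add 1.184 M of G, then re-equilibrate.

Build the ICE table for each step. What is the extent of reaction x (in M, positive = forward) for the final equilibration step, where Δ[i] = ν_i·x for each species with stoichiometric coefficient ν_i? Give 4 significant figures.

Q₀ = 12.78 vs Keq = 2.9680e-05 ⇒ Q>K, reverse
Step 1:
                   L          B          M          G
  Initial    0.03549     0.6425    0.08267      3.667
  Change     0.08224   -0.04112   -0.08224   -0.04112
  Equil       0.1177     0.6014 4.3433e-04      3.626
  solve Keq expr → x = -0.04112; check Q = 2.9680e-05
Then add 1.184 M of G.
Step 2:
                   L          B          M          G
  Initial     0.1177     0.6014 4.3433e-04       4.81
  Change  5.7035e-05 -2.8517e-05 -5.7035e-05 -2.8517e-05
  Equil       0.1178     0.6014 3.7730e-04       4.81
  solve Keq expr → x = -2.8517e-05; check Q = 2.9680e-05

x = -2.8517e-05 M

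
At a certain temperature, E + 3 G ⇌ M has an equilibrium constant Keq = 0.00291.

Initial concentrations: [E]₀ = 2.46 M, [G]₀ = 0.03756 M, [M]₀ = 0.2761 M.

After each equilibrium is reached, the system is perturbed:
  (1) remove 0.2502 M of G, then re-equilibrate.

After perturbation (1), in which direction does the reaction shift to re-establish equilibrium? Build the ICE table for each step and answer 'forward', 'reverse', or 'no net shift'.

Direction: reverse

Q₀ = 2118 vs Keq = 0.00291 ⇒ Q>K, reverse
Step 1:
                    E           G           M
  Initial        2.46     0.03756      0.2761
  Change       0.2712      0.8136     -0.2712
  Equil         2.731      0.8512    0.004901
  solve Keq expr → x = -0.2712; check Q = 0.00291
Then remove 0.2502 M of G.
Step 2:
                    E           G           M
  Initial       2.731       0.601    0.004901
  Change     0.003093    0.009278   -0.003093
  Equil         2.734      0.6102    0.001808
  solve Keq expr → x = -0.003093; check Q = 0.00291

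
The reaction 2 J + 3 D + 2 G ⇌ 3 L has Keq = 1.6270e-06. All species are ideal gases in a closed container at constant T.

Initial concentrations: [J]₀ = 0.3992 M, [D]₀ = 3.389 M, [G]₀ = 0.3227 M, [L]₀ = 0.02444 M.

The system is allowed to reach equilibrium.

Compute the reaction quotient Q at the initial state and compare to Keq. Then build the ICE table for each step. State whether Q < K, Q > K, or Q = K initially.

Q₀ = 2.2600e-05 vs Keq = 1.6270e-06 ⇒ Q>K, reverse
Step 1:
                   J          D          G          L
  Initial     0.3992      3.389     0.3227    0.02444
  Change    0.009251    0.01388   0.009251   -0.01388
  Equil       0.4085      3.403      0.332    0.01056
  solve Keq expr → x = -0.004626; check Q = 1.6270e-06

Q₀ = 2.2600e-05; Q > K (proceeds reverse)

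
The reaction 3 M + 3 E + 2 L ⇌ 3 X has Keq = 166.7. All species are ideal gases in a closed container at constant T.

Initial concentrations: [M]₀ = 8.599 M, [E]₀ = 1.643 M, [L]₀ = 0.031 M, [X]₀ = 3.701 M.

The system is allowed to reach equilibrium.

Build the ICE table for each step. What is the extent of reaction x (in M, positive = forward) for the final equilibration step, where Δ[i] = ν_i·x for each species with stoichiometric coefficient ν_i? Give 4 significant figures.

Q₀ = 18.71 vs Keq = 166.7 ⇒ Q<K, forward
Step 1:
                    M           E           L           X
  init          8.599       1.643       0.031       3.701
  Δ           -0.0302     -0.0302    -0.02013      0.0302
  eq            8.569       1.613     0.01087       3.731
  solve Keq expr → x = 0.01007; check Q = 166.7

x = 0.01007 M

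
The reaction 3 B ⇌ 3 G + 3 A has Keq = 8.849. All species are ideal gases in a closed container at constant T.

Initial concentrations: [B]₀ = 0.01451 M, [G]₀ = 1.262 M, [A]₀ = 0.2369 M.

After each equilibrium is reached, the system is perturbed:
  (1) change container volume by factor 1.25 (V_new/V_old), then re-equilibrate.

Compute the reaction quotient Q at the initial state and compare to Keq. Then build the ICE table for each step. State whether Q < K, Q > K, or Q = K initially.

Q₀ = 8747 vs Keq = 8.849 ⇒ Q>K, reverse
Step 1:
                   B          G          A
  init       0.01451      1.262     0.2369
  Δ          0.07706   -0.07706   -0.07706
  eq         0.09157      1.185     0.1598
  solve Keq expr → x = -0.02569; check Q = 8.849
Then change container volume by factor 1.25 (V_new/V_old).
Step 2:
                   B          G          A
  init       0.07326      0.948     0.1279
  Δ        -0.009609   0.009609   0.009609
  eq         0.06365     0.9576     0.1375
  solve Keq expr → x = 0.003203; check Q = 8.849

Q₀ = 8747; Q > K (proceeds reverse)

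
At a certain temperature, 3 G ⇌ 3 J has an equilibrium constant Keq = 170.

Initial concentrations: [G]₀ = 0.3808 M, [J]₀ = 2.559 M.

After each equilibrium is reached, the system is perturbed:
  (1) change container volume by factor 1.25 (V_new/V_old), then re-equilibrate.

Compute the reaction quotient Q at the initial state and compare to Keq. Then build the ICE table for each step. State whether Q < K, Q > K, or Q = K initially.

Q₀ = 303.5 vs Keq = 170 ⇒ Q>K, reverse
Step 1:
                   G          J
  Initial     0.3808      2.559
  Change     0.06873   -0.06873
  Equil       0.4495       2.49
  solve Keq expr → x = -0.02291; check Q = 170
Then change container volume by factor 1.25 (V_new/V_old).
Step 2:
                   G          J
  Initial     0.3596      1.992
  Change           0          0
  Equil       0.3596      1.992
  solve Keq expr → x = 0; check Q = 170

Q₀ = 303.5; Q > K (proceeds reverse)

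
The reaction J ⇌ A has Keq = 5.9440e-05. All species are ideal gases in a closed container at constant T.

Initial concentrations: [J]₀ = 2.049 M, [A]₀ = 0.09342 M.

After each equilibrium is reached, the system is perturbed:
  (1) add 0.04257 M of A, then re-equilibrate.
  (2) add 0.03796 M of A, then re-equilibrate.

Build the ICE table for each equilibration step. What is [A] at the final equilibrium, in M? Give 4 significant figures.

[A]_eq = 1.3212e-04 M

Q₀ = 0.04559 vs Keq = 5.9440e-05 ⇒ Q>K, reverse
Step 1:
                  J         A
  init        2.049   0.09342
  Δ         0.09329  -0.09329
  eq          2.142 1.2734e-04
  solve Keq expr → x = -0.09329; check Q = 5.9440e-05
Then add 0.04257 M of A.
Step 2:
                  J         A
  init        2.142    0.0427
  Δ         0.04257  -0.04257
  eq          2.185 1.2987e-04
  solve Keq expr → x = -0.04257; check Q = 5.9440e-05
Then add 0.03796 M of A.
Step 3:
                  J         A
  init        2.185   0.03809
  Δ         0.03796  -0.03796
  eq          2.223 1.3212e-04
  solve Keq expr → x = -0.03796; check Q = 5.9440e-05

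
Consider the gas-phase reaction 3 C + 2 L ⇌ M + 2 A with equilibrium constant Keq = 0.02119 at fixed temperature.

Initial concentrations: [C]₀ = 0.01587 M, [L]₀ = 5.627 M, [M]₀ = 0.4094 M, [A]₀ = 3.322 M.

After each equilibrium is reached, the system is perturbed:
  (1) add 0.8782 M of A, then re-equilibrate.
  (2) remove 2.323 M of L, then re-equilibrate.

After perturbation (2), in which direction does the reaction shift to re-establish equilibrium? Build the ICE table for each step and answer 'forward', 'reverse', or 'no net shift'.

Direction: reverse

Q₀ = 3.5700e+04 vs Keq = 0.02119 ⇒ Q>K, reverse
Step 1:
                   C          L          M          A
  init       0.01587      5.627     0.4094      3.322
  Δ            0.935     0.6233    -0.3117    -0.6233
  eq          0.9509       6.25    0.09773      2.699
  solve Keq expr → x = -0.3117; check Q = 0.02119
Then add 0.8782 M of A.
Step 2:
                   C          L          M          A
  init        0.9509       6.25    0.09773      3.577
  Δ          0.07453    0.04968   -0.02484   -0.04968
  eq           1.025        6.3    0.07289      3.527
  solve Keq expr → x = -0.02484; check Q = 0.02119
Then remove 2.323 M of L.
Step 3:
                   C          L          M          A
  init         1.025      3.977    0.07289      3.527
  Δ          0.09642    0.06428   -0.03214   -0.06428
  eq           1.122      4.041    0.04075      3.463
  solve Keq expr → x = -0.03214; check Q = 0.02119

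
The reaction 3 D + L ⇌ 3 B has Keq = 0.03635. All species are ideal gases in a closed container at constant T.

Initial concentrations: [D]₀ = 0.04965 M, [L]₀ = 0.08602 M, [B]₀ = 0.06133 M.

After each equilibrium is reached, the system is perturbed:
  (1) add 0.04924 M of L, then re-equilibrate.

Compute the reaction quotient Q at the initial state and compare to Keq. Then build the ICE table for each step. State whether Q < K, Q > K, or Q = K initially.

Q₀ = 21.91; Q > K (proceeds reverse)

Q₀ = 21.91 vs Keq = 0.03635 ⇒ Q>K, reverse
Step 1:
                    D           L           B
  I           0.04965     0.08602     0.06133
  C           0.04648     0.01549    -0.04648
  E           0.09613      0.1015     0.01485
  solve Keq expr → x = -0.01549; check Q = 0.03635
Then add 0.04924 M of L.
Step 2:
                    D           L           B
  I           0.09613      0.1508     0.01485
  C         -0.001761 -5.8697e-04    0.001761
  E           0.09436      0.1502     0.01662
  solve Keq expr → x = 5.8697e-04; check Q = 0.03635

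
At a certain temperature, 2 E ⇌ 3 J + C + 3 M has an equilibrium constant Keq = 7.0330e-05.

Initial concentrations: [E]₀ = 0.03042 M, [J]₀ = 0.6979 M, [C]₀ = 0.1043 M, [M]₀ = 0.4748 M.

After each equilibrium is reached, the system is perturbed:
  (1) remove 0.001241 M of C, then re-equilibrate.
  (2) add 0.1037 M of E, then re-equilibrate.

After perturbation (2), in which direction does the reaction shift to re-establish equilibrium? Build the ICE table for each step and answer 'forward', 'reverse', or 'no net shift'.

Direction: forward

Q₀ = 4.101 vs Keq = 7.0330e-05 ⇒ Q>K, reverse
Step 1:
                   E          J          C          M
  I          0.03042     0.6979     0.1043     0.4748
  C           0.1926     -0.289   -0.09632     -0.289
  E           0.2231     0.4089   0.007976     0.1858
  solve Keq expr → x = -0.09632; check Q = 7.0330e-05
Then remove 0.001241 M of C.
Step 2:
                   E          J          C          M
  I           0.2231     0.4089   0.006735     0.1858
  C        -0.001477   0.002216 7.3862e-04   0.002216
  E           0.2216     0.4111   0.007473      0.188
  solve Keq expr → x = 7.3862e-04; check Q = 7.0330e-05
Then add 0.1037 M of E.
Step 3:
                   E          J          C          M
  I           0.3253     0.4111   0.007473      0.188
  C         -0.00821    0.01231   0.004105    0.01231
  E           0.3171     0.4235    0.01158     0.2004
  solve Keq expr → x = 0.004105; check Q = 7.0330e-05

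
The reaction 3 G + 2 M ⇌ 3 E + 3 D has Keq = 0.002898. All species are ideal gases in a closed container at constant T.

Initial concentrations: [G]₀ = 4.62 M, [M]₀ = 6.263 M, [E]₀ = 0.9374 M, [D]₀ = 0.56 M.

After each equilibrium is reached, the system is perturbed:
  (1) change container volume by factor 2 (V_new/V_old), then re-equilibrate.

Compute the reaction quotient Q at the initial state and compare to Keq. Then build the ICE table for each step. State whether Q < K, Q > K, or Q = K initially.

Q₀ = 3.7398e-05; Q < K (proceeds forward)

Q₀ = 3.7398e-05 vs Keq = 0.002898 ⇒ Q<K, forward
Step 1:
                    G           M           E           D
  I              4.62       6.263      0.9374        0.56
  C           -0.6241     -0.4161      0.6241      0.6241
  E             3.996       5.847       1.562       1.184
  solve Keq expr → x = 0.208; check Q = 0.002898
Then change container volume by factor 2 (V_new/V_old).
Step 2:
                    G           M           E           D
  I             1.998       2.923      0.7808      0.5921
  C          -0.06615     -0.0441     0.06615     0.06615
  E             1.932       2.879      0.8469      0.6582
  solve Keq expr → x = 0.02205; check Q = 0.002898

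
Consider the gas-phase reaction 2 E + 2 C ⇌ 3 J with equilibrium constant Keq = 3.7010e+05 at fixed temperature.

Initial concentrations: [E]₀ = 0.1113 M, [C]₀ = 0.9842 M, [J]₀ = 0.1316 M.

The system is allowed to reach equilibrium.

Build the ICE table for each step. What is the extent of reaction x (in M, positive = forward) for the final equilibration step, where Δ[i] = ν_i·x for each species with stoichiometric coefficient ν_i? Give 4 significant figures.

Q₀ = 0.1899 vs Keq = 3.7010e+05 ⇒ Q<K, forward
Step 1:
                    E           C           J
  I            0.1113      0.9842      0.1316
  C            -0.111      -0.111      0.1665
  E        3.0637e-04      0.8732      0.2981
  solve Keq expr → x = 0.0555; check Q = 3.7010e+05

x = 0.0555 M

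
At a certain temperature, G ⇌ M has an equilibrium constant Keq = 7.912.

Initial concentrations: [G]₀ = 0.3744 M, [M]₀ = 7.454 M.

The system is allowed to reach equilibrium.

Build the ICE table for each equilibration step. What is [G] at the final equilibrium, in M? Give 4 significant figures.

[G]_eq = 0.8784 M

Q₀ = 19.91 vs Keq = 7.912 ⇒ Q>K, reverse
Step 1:
                  G         M
  I          0.3744     7.454
  C           0.504    -0.504
  E          0.8784      6.95
  solve Keq expr → x = -0.504; check Q = 7.912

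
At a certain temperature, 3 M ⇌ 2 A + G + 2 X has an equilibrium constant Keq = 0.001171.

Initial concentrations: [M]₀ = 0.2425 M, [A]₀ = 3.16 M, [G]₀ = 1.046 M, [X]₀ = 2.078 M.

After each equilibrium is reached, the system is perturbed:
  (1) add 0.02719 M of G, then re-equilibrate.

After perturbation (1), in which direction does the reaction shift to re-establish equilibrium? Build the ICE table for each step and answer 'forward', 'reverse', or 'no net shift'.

Q₀ = 3163 vs Keq = 0.001171 ⇒ Q>K, reverse
Step 1:
                    M           A           G           X
  I            0.2425        3.16       1.046       2.078
  C             2.659      -1.773     -0.8864      -1.773
  E             2.902       1.387      0.1596      0.3052
  solve Keq expr → x = -0.8864; check Q = 0.001171
Then add 0.02719 M of G.
Step 2:
                    M           A           G           X
  I             2.902       1.387      0.1868      0.3052
  C           0.01901    -0.01268   -0.006338    -0.01268
  E             2.921       1.375      0.1805      0.2925
  solve Keq expr → x = -0.006338; check Q = 0.001171

Direction: reverse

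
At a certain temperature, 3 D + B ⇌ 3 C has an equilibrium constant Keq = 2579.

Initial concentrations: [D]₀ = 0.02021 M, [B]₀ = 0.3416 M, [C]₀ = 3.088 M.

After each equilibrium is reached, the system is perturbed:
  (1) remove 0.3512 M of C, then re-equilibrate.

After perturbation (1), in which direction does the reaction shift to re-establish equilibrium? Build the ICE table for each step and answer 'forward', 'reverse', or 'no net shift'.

Q₀ = 1.0443e+07 vs Keq = 2579 ⇒ Q>K, reverse
Step 1:
                  D         B         C
  Initial   0.02021    0.3416     3.088
  Change     0.2543   0.08478   -0.2543
  Equil      0.2745    0.4264     2.834
  solve Keq expr → x = -0.08478; check Q = 2579
Then remove 0.3512 M of C.
Step 2:
                  D         B         C
  Initial    0.2745    0.4264     2.482
  Change    -0.0293 -0.009767    0.0293
  Equil      0.2452    0.4166     2.512
  solve Keq expr → x = 0.009767; check Q = 2579

Direction: forward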